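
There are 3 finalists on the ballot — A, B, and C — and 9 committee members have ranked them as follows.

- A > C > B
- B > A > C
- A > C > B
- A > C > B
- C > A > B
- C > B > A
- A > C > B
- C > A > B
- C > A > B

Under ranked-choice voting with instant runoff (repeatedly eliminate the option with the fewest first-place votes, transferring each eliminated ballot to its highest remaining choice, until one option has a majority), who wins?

Round 1: A 4, C 4, B 1. B has the fewest and is eliminated.
Round 2: A 5, C 4. A has a majority.

A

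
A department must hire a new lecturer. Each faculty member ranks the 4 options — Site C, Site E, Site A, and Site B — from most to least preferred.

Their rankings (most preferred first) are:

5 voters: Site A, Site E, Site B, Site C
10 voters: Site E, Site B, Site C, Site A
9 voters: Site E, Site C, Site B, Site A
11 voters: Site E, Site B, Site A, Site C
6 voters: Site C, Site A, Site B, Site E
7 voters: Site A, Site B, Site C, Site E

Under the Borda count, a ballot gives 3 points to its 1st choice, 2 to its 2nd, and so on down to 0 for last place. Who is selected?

Site E

Borda scores:
  Site C: 5·0 + 10·1 + 9·2 + 11·0 + 6·3 + 7·1 = 53
  Site E: 5·2 + 10·3 + 9·3 + 11·3 + 6·0 + 7·0 = 100
  Site A: 5·3 + 10·0 + 9·0 + 11·1 + 6·2 + 7·3 = 59
  Site B: 5·1 + 10·2 + 9·1 + 11·2 + 6·1 + 7·2 = 76
Site E has the highest total.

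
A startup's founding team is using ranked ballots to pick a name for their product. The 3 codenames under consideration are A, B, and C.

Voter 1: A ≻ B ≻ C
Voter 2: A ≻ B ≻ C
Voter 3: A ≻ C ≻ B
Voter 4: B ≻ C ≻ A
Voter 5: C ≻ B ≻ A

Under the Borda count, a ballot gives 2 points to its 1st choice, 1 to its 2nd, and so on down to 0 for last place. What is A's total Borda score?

6

Borda scores:
  A: 2 + 2 + 2 + 0 + 0 = 6
  B: 1 + 1 + 0 + 2 + 1 = 5
  C: 0 + 0 + 1 + 1 + 2 = 4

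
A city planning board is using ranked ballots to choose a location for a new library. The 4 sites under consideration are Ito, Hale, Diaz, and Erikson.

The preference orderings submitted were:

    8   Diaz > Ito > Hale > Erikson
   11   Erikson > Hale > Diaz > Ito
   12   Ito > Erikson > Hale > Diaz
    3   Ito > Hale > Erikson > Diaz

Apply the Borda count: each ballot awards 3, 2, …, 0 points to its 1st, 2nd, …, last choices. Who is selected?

Borda scores:
  Ito: 8·2 + 11·0 + 12·3 + 3·3 = 61
  Hale: 8·1 + 11·2 + 12·1 + 3·2 = 48
  Diaz: 8·3 + 11·1 + 12·0 + 3·0 = 35
  Erikson: 8·0 + 11·3 + 12·2 + 3·1 = 60
Ito has the highest total.

Ito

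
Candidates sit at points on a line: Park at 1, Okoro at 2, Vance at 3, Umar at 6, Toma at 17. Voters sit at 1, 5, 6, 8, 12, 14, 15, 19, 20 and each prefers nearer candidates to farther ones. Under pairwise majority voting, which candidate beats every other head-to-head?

Toma

With single-peaked preferences on a line, the Condorcet winner is the candidate closest to the median voter.
The median voter (position 12) is closest to Toma at 17.
Check: Toma vs Umar — voters closer to Toma: 5 of 9.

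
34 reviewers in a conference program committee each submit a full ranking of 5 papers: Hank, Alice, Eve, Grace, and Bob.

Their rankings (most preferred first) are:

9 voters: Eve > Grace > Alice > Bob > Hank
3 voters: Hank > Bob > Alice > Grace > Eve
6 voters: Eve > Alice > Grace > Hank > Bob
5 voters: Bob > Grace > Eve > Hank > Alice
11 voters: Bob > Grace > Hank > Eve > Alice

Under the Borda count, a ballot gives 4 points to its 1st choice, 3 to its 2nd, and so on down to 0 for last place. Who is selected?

Grace

Borda scores:
  Hank: 9·0 + 3·4 + 6·1 + 5·1 + 11·2 = 45
  Alice: 9·2 + 3·2 + 6·3 + 5·0 + 11·0 = 42
  Eve: 9·4 + 3·0 + 6·4 + 5·2 + 11·1 = 81
  Grace: 9·3 + 3·1 + 6·2 + 5·3 + 11·3 = 90
  Bob: 9·1 + 3·3 + 6·0 + 5·4 + 11·4 = 82
Grace has the highest total.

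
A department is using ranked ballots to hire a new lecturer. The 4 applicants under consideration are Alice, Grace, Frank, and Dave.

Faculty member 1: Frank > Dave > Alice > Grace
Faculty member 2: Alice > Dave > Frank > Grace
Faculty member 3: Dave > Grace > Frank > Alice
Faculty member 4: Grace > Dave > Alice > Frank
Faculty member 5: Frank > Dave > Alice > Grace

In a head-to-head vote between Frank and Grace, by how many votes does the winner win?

1

Ballots ranking Frank above Grace: 3.
Ballots ranking Grace above Frank: 2.
Frank wins 3–2, a margin of 1.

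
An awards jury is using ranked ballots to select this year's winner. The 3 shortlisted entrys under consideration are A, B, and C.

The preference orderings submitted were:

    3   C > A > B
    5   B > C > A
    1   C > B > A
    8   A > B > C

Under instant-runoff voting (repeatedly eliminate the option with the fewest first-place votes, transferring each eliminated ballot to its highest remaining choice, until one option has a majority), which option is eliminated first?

C

Round 1: A 8, B 5, C 4. C has the fewest and is eliminated.
Round 2: A 11, B 6. A has a majority.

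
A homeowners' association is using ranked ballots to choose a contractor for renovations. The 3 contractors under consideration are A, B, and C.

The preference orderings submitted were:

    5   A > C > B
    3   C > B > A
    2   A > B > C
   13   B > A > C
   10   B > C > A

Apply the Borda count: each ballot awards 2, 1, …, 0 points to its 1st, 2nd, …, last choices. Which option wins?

Borda scores:
  A: 5·2 + 3·0 + 2·2 + 13·1 + 10·0 = 27
  B: 5·0 + 3·1 + 2·1 + 13·2 + 10·2 = 51
  C: 5·1 + 3·2 + 2·0 + 13·0 + 10·1 = 21
B has the highest total.

B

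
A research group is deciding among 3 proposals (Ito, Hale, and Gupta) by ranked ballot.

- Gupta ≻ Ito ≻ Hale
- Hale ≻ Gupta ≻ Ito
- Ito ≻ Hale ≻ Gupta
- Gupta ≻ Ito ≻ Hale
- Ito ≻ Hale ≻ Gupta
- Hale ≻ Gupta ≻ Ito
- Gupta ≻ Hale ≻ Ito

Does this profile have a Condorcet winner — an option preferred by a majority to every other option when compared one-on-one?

No

Head-to-head results (7 voters total):
Ito vs Hale: Ito wins 4–3.
Ito vs Gupta: Gupta wins 5–2.
Hale vs Gupta: Hale wins 4–3.
No candidate beats all others: Ito beats Hale beats Gupta beats Ito, a majority cycle.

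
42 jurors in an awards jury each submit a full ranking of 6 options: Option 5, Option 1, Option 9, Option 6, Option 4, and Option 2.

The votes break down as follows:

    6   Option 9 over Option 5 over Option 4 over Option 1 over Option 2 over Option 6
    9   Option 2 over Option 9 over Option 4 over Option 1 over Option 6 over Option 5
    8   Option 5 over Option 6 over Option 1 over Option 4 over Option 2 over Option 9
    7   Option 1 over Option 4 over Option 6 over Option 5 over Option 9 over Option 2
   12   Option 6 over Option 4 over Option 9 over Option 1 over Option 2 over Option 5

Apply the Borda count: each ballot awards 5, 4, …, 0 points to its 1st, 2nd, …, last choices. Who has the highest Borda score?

Borda scores:
  Option 5: 6·4 + 9·0 + 8·5 + 7·2 + 12·0 = 78
  Option 1: 6·2 + 9·2 + 8·3 + 7·5 + 12·2 = 113
  Option 9: 6·5 + 9·4 + 8·0 + 7·1 + 12·3 = 109
  Option 6: 6·0 + 9·1 + 8·4 + 7·3 + 12·5 = 122
  Option 4: 6·3 + 9·3 + 8·2 + 7·4 + 12·4 = 137
  Option 2: 6·1 + 9·5 + 8·1 + 7·0 + 12·1 = 71
Option 4 has the highest total.

Option 4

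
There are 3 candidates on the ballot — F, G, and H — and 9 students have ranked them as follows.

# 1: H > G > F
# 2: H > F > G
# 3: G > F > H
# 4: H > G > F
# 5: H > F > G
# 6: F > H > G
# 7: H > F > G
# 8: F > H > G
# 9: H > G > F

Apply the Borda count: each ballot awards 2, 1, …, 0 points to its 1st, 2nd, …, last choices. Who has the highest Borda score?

H

Borda scores:
  F: 0 + 1 + 1 + 0 + 1 + 2 + 1 + 2 + 0 = 8
  G: 1 + 0 + 2 + 1 + 0 + 0 + 0 + 0 + 1 = 5
  H: 2 + 2 + 0 + 2 + 2 + 1 + 2 + 1 + 2 = 14
H has the highest total.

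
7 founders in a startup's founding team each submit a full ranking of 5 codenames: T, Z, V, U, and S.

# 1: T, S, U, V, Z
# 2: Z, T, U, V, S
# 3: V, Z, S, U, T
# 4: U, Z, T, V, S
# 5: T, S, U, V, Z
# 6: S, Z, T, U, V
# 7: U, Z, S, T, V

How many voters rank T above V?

6

Ballots ranking T above V: 6.
Ballots ranking V above T: 1.
So 6 of 7 voters prefer T to V.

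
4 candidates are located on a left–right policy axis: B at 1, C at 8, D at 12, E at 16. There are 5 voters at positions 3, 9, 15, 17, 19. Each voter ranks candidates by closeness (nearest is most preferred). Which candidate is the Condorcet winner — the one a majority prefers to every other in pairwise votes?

With single-peaked preferences on a line, the Condorcet winner is the candidate closest to the median voter.
The median voter (position 15) is closest to E at 16.
Check: E vs D — voters closer to E: 3 of 5.

E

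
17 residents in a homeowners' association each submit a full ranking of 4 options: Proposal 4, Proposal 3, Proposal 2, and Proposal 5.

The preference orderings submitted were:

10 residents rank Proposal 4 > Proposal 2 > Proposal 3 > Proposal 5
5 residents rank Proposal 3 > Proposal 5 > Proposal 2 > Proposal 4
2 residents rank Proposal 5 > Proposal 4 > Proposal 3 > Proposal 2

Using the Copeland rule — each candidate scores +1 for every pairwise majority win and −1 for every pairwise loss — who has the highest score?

Proposal 4

Pairwise results:
  Proposal 4 vs Proposal 3: Proposal 4 wins 12–5.
  Proposal 4 vs Proposal 2: Proposal 4 wins 12–5.
  Proposal 4 vs Proposal 5: Proposal 4 wins 10–7.
  Proposal 3 vs Proposal 2: Proposal 2 wins 10–7.
  Proposal 3 vs Proposal 5: Proposal 3 wins 15–2.
  Proposal 2 vs Proposal 5: Proposal 2 wins 10–7.
Copeland scores (wins − losses):
  Proposal 4: 3 − 0 = 3
  Proposal 3: 1 − 2 = -1
  Proposal 2: 2 − 1 = 1
  Proposal 5: 0 − 3 = -3
Proposal 4 has the best Copeland score.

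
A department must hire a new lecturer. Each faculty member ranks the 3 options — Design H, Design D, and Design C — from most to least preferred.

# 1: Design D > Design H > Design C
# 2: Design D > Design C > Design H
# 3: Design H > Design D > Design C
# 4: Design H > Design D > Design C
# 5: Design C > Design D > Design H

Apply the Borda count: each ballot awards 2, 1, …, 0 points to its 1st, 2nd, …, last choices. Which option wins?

Borda scores:
  Design H: 1 + 0 + 2 + 2 + 0 = 5
  Design D: 2 + 2 + 1 + 1 + 1 = 7
  Design C: 0 + 1 + 0 + 0 + 2 = 3
Design D has the highest total.

Design D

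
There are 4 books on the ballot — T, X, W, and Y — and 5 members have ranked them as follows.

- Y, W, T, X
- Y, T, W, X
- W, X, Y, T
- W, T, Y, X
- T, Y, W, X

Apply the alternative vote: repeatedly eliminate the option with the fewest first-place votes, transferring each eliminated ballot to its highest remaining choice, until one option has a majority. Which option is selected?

Y

Round 1: W 2, Y 2, T 1, X 0. X has the fewest and is eliminated.
Round 2: W 2, Y 2, T 1. T has the fewest and is eliminated.
Round 3: Y 3, W 2. Y has a majority.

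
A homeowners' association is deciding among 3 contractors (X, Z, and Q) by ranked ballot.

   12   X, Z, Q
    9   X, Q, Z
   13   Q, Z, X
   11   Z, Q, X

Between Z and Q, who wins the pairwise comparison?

Ballots ranking Z above Q: 12+11 = 23.
Ballots ranking Q above Z: 9+13 = 22.
Z wins the head-to-head, 23–22.

Z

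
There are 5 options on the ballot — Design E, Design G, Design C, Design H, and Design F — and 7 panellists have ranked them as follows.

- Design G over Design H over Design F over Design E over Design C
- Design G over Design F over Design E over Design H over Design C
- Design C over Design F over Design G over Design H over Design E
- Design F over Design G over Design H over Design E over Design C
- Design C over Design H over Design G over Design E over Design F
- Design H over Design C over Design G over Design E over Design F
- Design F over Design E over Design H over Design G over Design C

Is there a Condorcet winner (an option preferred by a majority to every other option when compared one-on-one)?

Head-to-head results (7 voters total):
Design E vs Design G: Design G wins 6–1.
Design E vs Design C: Design E wins 4–3.
Design E vs Design H: Design H wins 5–2.
Design E vs Design F: Design F wins 5–2.
Design G vs Design C: Design G wins 4–3.
Design G vs Design H: Design G wins 4–3.
Design G vs Design F: Design G wins 4–3.
Design C vs Design H: Design H wins 5–2.
Design C vs Design F: Design F wins 4–3.
Design H vs Design F: Design F wins 4–3.
Design G beats each rival — Design E (6–1), Design C (4–3), Design H (4–3), Design F (4–3) — so Design G is the Condorcet winner.

Yes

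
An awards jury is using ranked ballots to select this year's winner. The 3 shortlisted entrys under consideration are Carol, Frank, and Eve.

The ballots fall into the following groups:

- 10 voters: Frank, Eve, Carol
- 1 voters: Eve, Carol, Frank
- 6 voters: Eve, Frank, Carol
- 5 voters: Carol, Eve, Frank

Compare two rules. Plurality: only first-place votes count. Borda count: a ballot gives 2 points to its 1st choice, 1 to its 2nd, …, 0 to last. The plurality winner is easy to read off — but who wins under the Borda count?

Plurality first-place counts: Carol 5, Frank 10, Eve 7 → Frank.
Borda totals: Carol 11, Frank 26, Eve 29 → Eve.

Eve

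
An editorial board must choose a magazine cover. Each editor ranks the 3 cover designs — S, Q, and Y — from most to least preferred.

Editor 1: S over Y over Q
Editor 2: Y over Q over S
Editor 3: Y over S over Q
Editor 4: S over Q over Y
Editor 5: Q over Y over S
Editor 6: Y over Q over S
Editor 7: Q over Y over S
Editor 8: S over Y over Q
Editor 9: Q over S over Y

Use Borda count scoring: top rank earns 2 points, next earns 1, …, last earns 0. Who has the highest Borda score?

Borda scores:
  S: 2 + 0 + 1 + 2 + 0 + 0 + 0 + 2 + 1 = 8
  Q: 0 + 1 + 0 + 1 + 2 + 1 + 2 + 0 + 2 = 9
  Y: 1 + 2 + 2 + 0 + 1 + 2 + 1 + 1 + 0 = 10
Y has the highest total.

Y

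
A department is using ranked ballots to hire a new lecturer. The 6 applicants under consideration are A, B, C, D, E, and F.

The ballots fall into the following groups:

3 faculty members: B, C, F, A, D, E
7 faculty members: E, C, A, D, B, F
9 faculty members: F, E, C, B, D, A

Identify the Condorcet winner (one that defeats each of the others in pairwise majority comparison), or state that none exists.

Head-to-head results (19 voters total):
A vs B: B wins 12–7.
A vs C: C wins 19–0.
A vs D: A wins 10–9.
A vs E: E wins 16–3.
A vs F: F wins 12–7.
B vs C: C wins 16–3.
B vs D: B wins 12–7.
B vs E: E wins 16–3.
B vs F: B wins 10–9.
C vs D: C wins 19–0.
C vs E: E wins 16–3.
C vs F: C wins 10–9.
D vs E: E wins 16–3.
D vs F: F wins 12–7.
E vs F: F wins 12–7.
No candidate beats all others: B beats F beats E beats B, a majority cycle.

None — there is no Condorcet winner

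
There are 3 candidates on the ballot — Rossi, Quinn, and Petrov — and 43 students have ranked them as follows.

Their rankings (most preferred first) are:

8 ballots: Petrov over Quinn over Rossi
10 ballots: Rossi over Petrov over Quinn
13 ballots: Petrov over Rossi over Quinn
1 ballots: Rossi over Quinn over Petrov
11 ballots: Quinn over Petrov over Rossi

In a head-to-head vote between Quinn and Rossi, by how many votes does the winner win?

5

Ballots ranking Quinn above Rossi: 8+11 = 19.
Ballots ranking Rossi above Quinn: 10+13+1 = 24.
Rossi wins 24–19, a margin of 5.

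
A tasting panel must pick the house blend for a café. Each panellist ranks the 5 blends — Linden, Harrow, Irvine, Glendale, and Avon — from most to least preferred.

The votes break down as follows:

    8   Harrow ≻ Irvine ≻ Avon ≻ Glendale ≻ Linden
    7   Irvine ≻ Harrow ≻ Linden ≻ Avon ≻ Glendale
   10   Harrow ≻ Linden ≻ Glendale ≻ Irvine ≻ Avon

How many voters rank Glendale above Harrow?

0

Ballots ranking Glendale above Harrow: 0.
Ballots ranking Harrow above Glendale: 8+7+10 = 25.
So 0 of 25 voters prefer Glendale to Harrow.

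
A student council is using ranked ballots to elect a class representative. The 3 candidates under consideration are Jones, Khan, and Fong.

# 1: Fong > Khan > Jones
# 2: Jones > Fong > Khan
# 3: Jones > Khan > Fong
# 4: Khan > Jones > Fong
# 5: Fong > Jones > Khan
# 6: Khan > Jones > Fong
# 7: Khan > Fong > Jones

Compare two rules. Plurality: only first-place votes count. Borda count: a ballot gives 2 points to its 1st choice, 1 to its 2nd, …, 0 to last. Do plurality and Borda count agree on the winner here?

Plurality first-place counts: Jones 2, Khan 3, Fong 2 → Khan.
Borda totals: Jones 7, Khan 8, Fong 6 → Khan.
The two rules agree on Khan.

Yes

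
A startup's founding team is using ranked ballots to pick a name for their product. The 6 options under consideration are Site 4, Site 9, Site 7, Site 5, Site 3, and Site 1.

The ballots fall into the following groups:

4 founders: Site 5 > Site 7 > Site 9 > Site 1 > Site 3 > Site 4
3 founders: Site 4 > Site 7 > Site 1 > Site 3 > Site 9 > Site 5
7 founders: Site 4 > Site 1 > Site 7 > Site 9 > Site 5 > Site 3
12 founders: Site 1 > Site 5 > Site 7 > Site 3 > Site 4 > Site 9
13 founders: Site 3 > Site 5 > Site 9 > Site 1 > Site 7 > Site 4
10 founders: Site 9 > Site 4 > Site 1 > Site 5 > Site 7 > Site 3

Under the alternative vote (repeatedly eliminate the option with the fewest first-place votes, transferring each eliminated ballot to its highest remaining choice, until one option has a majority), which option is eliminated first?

Site 7

Round 1: Site 3 13, Site 1 12, Site 4 10, Site 9 10, Site 5 4, Site 7 0. Site 7 has the fewest and is eliminated.
Round 2: Site 3 13, Site 1 12, Site 4 10, Site 9 10, Site 5 4. Site 5 has the fewest and is eliminated.
Round 3: Site 9 14, Site 3 13, Site 1 12, Site 4 10. Site 4 has the fewest and is eliminated.
Round 4: Site 1 22, Site 9 14, Site 3 13. Site 3 has the fewest and is eliminated.
Round 5: Site 9 27, Site 1 22. Site 9 has a majority.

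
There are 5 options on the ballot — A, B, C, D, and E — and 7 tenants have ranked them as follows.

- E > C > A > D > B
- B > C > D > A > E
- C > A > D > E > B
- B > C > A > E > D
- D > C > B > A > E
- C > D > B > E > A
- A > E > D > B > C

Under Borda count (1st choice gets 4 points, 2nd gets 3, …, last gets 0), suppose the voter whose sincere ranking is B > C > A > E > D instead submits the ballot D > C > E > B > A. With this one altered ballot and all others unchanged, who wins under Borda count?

Borda totals with the altered ballot: A 11, B 10, C 20, D 18, E 11.
The winner is unchanged: still C.

C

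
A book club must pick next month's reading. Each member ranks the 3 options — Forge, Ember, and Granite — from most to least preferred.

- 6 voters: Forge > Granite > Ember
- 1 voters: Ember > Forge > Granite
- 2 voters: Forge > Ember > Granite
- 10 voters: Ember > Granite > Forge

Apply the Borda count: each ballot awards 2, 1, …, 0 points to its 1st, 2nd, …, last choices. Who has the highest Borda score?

Borda scores:
  Forge: 6·2 + 1 + 2·2 + 10·0 = 17
  Ember: 6·0 + 2 + 2·1 + 10·2 = 24
  Granite: 6·1 + 0 + 2·0 + 10·1 = 16
Ember has the highest total.

Ember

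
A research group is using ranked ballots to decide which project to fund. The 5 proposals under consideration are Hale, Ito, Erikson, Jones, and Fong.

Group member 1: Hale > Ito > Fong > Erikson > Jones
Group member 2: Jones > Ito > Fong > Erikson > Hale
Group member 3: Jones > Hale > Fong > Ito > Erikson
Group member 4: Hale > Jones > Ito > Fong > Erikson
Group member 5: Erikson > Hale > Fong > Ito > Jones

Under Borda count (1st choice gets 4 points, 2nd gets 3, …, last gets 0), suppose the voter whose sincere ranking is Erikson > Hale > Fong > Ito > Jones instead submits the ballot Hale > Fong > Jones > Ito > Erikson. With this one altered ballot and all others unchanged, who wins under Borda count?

Borda totals with the altered ballot: Hale 15, Ito 10, Erikson 2, Jones 13, Fong 10.
The winner is unchanged: still Hale.

Hale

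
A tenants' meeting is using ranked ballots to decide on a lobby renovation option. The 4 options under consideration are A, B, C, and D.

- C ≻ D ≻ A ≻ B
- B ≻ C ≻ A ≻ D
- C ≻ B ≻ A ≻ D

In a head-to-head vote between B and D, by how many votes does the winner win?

Ballots ranking B above D: 2.
Ballots ranking D above B: 1.
B wins 2–1, a margin of 1.

1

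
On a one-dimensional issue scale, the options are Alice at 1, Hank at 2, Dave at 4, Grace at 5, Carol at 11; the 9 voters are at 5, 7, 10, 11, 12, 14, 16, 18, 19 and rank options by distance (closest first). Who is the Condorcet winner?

Carol

With single-peaked preferences on a line, the Condorcet winner is the candidate closest to the median voter.
The median voter (position 12) is closest to Carol at 11.
Check: Carol vs Dave — voters closer to Carol: 7 of 9.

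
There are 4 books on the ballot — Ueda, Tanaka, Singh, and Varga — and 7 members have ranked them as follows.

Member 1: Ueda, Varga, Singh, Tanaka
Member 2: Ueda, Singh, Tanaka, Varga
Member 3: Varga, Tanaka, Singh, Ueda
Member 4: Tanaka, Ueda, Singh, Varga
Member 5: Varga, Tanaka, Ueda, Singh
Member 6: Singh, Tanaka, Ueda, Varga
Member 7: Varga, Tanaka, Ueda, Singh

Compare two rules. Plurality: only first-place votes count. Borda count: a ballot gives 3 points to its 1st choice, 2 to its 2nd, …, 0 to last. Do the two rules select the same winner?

Plurality first-place counts: Ueda 2, Tanaka 1, Singh 1, Varga 3 → Varga.
Borda totals: Ueda 11, Tanaka 12, Singh 8, Varga 11 → Tanaka.
The two rules disagree: plurality picks Varga, Borda picks Tanaka.

No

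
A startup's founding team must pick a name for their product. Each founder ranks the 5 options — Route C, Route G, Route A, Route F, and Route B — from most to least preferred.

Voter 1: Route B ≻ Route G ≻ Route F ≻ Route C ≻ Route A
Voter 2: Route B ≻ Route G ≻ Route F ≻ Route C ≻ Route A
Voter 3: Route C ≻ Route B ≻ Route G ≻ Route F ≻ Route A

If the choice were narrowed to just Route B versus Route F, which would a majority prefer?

Ballots ranking Route B above Route F: 3.
Ballots ranking Route F above Route B: 0.
Route B wins the head-to-head, 3–0.

Route B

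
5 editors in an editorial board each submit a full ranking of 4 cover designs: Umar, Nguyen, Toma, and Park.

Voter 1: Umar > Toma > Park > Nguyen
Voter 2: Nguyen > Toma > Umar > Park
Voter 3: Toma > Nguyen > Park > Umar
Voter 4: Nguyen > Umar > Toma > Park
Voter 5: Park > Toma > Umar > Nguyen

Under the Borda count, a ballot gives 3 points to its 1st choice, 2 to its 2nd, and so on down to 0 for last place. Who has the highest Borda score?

Borda scores:
  Umar: 3 + 1 + 0 + 2 + 1 = 7
  Nguyen: 0 + 3 + 2 + 3 + 0 = 8
  Toma: 2 + 2 + 3 + 1 + 2 = 10
  Park: 1 + 0 + 1 + 0 + 3 = 5
Toma has the highest total.

Toma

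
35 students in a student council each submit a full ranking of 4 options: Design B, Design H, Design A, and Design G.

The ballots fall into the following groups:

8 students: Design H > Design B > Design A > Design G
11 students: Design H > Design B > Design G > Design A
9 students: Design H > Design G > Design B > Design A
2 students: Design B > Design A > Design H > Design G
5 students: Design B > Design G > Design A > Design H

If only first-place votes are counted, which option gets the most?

Design H

First-place vote totals:
  Design B: 7
  Design H: 28
  Design A: 0
  Design G: 0
Design H has the most first-place votes.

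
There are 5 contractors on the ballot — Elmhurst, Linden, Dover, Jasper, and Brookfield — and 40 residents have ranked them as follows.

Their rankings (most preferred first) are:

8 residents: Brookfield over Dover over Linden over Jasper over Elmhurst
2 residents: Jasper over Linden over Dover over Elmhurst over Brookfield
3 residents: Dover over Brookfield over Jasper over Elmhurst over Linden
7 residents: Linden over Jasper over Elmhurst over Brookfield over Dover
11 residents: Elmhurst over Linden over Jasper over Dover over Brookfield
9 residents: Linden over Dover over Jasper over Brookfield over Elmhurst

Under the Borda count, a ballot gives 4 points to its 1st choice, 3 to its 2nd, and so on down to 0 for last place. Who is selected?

Borda scores:
  Elmhurst: 8·0 + 2·1 + 3·1 + 7·2 + 11·4 + 9·0 = 63
  Linden: 8·2 + 2·3 + 3·0 + 7·4 + 11·3 + 9·4 = 119
  Dover: 8·3 + 2·2 + 3·4 + 7·0 + 11·1 + 9·3 = 78
  Jasper: 8·1 + 2·4 + 3·2 + 7·3 + 11·2 + 9·2 = 83
  Brookfield: 8·4 + 2·0 + 3·3 + 7·1 + 11·0 + 9·1 = 57
Linden has the highest total.

Linden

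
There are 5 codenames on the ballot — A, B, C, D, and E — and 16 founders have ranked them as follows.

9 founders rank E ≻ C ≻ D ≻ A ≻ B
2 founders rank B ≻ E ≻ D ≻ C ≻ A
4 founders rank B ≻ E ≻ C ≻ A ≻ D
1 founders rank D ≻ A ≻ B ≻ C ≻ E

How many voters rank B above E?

Ballots ranking B above E: 2+4+1 = 7.
Ballots ranking E above B: 9.
So 7 of 16 voters prefer B to E.

7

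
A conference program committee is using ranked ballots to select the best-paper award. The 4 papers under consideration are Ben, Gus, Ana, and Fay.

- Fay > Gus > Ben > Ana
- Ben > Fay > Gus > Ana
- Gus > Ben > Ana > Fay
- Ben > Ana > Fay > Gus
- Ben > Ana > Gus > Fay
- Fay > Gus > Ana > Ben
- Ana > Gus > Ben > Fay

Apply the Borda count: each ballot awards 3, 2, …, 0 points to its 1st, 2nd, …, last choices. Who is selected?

Borda scores:
  Ben: 1 + 3 + 2 + 3 + 3 + 0 + 1 = 13
  Gus: 2 + 1 + 3 + 0 + 1 + 2 + 2 = 11
  Ana: 0 + 0 + 1 + 2 + 2 + 1 + 3 = 9
  Fay: 3 + 2 + 0 + 1 + 0 + 3 + 0 = 9
Ben has the highest total.

Ben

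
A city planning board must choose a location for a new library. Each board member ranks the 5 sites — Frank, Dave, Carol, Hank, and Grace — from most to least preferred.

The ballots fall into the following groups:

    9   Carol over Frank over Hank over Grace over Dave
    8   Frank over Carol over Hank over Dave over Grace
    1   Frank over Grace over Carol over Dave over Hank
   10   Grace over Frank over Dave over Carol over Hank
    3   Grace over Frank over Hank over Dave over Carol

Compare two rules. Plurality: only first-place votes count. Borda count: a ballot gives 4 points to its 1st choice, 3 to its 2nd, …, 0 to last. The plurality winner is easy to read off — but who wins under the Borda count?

Frank

Plurality first-place counts: Frank 9, Dave 0, Carol 9, Hank 0, Grace 13 → Grace.
Borda totals: Frank 102, Dave 32, Carol 72, Hank 40, Grace 64 → Frank.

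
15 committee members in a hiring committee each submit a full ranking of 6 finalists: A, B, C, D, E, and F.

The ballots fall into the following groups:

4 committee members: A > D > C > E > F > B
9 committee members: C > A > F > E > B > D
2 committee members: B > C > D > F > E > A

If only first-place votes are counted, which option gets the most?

C

First-place vote totals:
  A: 4
  B: 2
  C: 9
  D: 0
  E: 0
  F: 0
C has the most first-place votes.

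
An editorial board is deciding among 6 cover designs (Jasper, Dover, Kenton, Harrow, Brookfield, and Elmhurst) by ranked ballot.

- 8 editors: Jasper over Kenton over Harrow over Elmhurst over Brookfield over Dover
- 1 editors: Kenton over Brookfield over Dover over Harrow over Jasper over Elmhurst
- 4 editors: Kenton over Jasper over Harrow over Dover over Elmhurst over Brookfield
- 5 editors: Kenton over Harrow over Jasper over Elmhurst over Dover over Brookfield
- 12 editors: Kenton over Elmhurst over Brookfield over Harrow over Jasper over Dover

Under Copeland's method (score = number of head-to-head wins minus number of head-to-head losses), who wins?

Pairwise results:
  Jasper vs Dover: Jasper wins 29–1.
  Jasper vs Kenton: Kenton wins 22–8.
  Jasper vs Harrow: Harrow wins 18–12.
  Jasper vs Brookfield: Jasper wins 17–13.
  Jasper vs Elmhurst: Jasper wins 18–12.
  Dover vs Kenton: Kenton wins 30–0.
  Dover vs Harrow: Harrow wins 29–1.
  Dover vs Brookfield: Brookfield wins 21–9.
  Dover vs Elmhurst: Elmhurst wins 25–5.
  Kenton vs Harrow: Kenton wins 30–0.
  Kenton vs Brookfield: Kenton wins 30–0.
  Kenton vs Elmhurst: Kenton wins 30–0.
  Harrow vs Brookfield: Harrow wins 17–13.
  Harrow vs Elmhurst: Harrow wins 18–12.
  Brookfield vs Elmhurst: Elmhurst wins 29–1.
Copeland scores (wins − losses):
  Jasper: 3 − 2 = 1
  Dover: 0 − 5 = -5
  Kenton: 5 − 0 = 5
  Harrow: 4 − 1 = 3
  Brookfield: 1 − 4 = -3
  Elmhurst: 2 − 3 = -1
Kenton has the best Copeland score.

Kenton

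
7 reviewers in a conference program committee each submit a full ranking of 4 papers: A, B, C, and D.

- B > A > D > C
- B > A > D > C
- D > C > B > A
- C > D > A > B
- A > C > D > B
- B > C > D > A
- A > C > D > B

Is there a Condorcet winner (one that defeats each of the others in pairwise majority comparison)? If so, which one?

There is no Condorcet winner

Head-to-head results (7 voters total):
A vs B: B wins 4–3.
A vs C: A wins 4–3.
A vs D: A wins 4–3.
B vs C: C wins 4–3.
B vs D: D wins 4–3.
C vs D: C wins 4–3.
No candidate beats all others: A beats C beats B beats A, a majority cycle.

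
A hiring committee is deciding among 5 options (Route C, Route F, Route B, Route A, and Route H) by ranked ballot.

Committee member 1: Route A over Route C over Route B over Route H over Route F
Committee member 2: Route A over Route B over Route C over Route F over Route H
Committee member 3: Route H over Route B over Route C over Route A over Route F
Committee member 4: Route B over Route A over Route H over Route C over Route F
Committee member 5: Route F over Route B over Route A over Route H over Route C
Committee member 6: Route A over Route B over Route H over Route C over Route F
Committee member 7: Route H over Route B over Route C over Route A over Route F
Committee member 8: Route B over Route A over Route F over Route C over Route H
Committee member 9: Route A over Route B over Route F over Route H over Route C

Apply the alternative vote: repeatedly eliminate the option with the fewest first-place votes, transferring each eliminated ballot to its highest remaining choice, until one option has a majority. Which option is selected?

Route B

Round 1: Route A 4, Route B 2, Route H 2, Route F 1, Route C 0. Route C has the fewest and is eliminated.
Round 2: Route A 4, Route B 2, Route H 2, Route F 1. Route F has the fewest and is eliminated.
Round 3: Route A 4, Route B 3, Route H 2. Route H has the fewest and is eliminated.
Round 4: Route B 5, Route A 4. Route B has a majority.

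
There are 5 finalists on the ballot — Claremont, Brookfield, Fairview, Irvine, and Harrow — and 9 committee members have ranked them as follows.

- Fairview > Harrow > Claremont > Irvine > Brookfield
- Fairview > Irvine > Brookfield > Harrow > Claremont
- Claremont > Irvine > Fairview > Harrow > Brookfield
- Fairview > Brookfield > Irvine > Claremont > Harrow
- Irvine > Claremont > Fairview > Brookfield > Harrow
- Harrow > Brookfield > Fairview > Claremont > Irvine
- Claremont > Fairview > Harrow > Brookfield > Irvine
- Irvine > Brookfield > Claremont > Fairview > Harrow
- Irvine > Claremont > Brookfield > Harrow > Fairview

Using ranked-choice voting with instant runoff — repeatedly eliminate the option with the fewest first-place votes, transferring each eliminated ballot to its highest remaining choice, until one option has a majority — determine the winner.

Fairview

Round 1: Fairview 3, Irvine 3, Claremont 2, Harrow 1, Brookfield 0. Brookfield has the fewest and is eliminated.
Round 2: Fairview 3, Irvine 3, Claremont 2, Harrow 1. Harrow has the fewest and is eliminated.
Round 3: Fairview 4, Irvine 3, Claremont 2. Claremont has the fewest and is eliminated.
Round 4: Fairview 5, Irvine 4. Fairview has a majority.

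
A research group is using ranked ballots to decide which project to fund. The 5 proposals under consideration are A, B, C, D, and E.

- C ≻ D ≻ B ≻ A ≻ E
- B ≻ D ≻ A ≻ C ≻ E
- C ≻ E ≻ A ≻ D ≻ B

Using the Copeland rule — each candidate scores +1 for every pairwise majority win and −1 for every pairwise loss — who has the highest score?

C

Pairwise results:
  A vs B: B wins 2–1.
  A vs C: C wins 2–1.
  A vs D: D wins 2–1.
  A vs E: A wins 2–1.
  B vs C: C wins 2–1.
  B vs D: D wins 2–1.
  B vs E: B wins 2–1.
  C vs D: C wins 2–1.
  C vs E: C wins 3–0.
  D vs E: D wins 2–1.
Copeland scores (wins − losses):
  A: 1 − 3 = -2
  B: 2 − 2 = 0
  C: 4 − 0 = 4
  D: 3 − 1 = 2
  E: 0 − 4 = -4
C has the best Copeland score.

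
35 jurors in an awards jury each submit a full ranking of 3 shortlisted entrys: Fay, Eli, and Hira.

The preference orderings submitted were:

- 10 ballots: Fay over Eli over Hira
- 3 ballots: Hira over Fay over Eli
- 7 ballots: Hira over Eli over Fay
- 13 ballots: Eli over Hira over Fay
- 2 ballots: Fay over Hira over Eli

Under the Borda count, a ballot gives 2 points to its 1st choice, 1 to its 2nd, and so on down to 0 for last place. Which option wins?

Borda scores:
  Fay: 10·2 + 3·1 + 7·0 + 13·0 + 2·2 = 27
  Eli: 10·1 + 3·0 + 7·1 + 13·2 + 2·0 = 43
  Hira: 10·0 + 3·2 + 7·2 + 13·1 + 2·1 = 35
Eli has the highest total.

Eli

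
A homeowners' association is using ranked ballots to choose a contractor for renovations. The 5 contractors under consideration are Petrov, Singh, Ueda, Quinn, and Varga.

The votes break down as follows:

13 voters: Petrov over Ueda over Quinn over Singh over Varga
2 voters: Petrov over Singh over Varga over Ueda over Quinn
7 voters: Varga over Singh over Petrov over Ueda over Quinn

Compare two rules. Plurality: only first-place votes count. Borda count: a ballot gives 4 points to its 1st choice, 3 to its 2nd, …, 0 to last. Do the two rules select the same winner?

Yes

Plurality first-place counts: Petrov 15, Singh 0, Ueda 0, Quinn 0, Varga 7 → Petrov.
Borda totals: Petrov 74, Singh 40, Ueda 48, Quinn 26, Varga 32 → Petrov.
The two rules agree on Petrov.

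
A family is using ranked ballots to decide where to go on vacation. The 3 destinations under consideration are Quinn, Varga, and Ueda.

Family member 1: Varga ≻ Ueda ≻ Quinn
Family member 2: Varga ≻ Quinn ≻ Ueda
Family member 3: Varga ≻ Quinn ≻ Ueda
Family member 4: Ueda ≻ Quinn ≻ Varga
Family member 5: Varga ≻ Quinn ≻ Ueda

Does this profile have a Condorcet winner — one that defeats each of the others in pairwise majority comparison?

Yes

Head-to-head results (5 voters total):
Quinn vs Varga: Varga wins 4–1.
Quinn vs Ueda: Quinn wins 3–2.
Varga vs Ueda: Varga wins 4–1.
Varga beats each rival — Quinn (4–1), Ueda (4–1) — so Varga is the Condorcet winner.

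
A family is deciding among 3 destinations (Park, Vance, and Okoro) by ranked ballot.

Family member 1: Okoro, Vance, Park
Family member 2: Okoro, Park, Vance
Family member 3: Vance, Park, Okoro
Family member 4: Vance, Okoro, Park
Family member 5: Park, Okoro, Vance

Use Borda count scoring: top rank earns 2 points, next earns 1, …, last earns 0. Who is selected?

Borda scores:
  Park: 0 + 1 + 1 + 0 + 2 = 4
  Vance: 1 + 0 + 2 + 2 + 0 = 5
  Okoro: 2 + 2 + 0 + 1 + 1 = 6
Okoro has the highest total.

Okoro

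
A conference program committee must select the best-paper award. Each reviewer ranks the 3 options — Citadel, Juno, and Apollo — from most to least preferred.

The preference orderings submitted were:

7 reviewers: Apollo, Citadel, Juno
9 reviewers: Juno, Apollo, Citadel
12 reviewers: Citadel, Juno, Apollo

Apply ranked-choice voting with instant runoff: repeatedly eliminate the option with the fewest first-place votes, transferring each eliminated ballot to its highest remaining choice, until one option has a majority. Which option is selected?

Round 1: Citadel 12, Juno 9, Apollo 7. Apollo has the fewest and is eliminated.
Round 2: Citadel 19, Juno 9. Citadel has a majority.

Citadel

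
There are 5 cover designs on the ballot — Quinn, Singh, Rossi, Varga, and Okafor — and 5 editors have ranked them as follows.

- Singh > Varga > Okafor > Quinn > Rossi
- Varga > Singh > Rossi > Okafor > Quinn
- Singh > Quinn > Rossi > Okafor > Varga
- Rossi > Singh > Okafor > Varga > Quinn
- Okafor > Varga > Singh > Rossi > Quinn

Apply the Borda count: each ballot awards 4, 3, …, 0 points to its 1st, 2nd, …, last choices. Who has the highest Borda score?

Singh

Borda scores:
  Quinn: 1 + 0 + 3 + 0 + 0 = 4
  Singh: 4 + 3 + 4 + 3 + 2 = 16
  Rossi: 0 + 2 + 2 + 4 + 1 = 9
  Varga: 3 + 4 + 0 + 1 + 3 = 11
  Okafor: 2 + 1 + 1 + 2 + 4 = 10
Singh has the highest total.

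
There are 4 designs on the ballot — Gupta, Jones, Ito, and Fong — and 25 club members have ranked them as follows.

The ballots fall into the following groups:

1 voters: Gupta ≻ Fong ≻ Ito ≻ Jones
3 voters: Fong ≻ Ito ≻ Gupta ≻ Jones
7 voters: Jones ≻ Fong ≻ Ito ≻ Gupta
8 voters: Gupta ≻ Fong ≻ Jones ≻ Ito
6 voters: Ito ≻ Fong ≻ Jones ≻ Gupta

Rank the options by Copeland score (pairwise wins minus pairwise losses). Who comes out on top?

Fong

Pairwise results:
  Gupta vs Jones: Jones wins 13–12.
  Gupta vs Ito: Ito wins 16–9.
  Gupta vs Fong: Fong wins 16–9.
  Jones vs Ito: Jones wins 15–10.
  Jones vs Fong: Fong wins 18–7.
  Ito vs Fong: Fong wins 19–6.
Copeland scores (wins − losses):
  Gupta: 0 − 3 = -3
  Jones: 2 − 1 = 1
  Ito: 1 − 2 = -1
  Fong: 3 − 0 = 3
Fong has the best Copeland score.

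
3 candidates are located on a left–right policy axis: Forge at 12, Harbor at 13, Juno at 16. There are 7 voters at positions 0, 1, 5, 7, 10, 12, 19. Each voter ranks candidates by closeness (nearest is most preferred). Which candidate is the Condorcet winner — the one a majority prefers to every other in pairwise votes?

Forge

With single-peaked preferences on a line, the Condorcet winner is the candidate closest to the median voter.
The median voter (position 7) is closest to Forge at 12.
Check: Forge vs Harbor — voters closer to Forge: 6 of 7.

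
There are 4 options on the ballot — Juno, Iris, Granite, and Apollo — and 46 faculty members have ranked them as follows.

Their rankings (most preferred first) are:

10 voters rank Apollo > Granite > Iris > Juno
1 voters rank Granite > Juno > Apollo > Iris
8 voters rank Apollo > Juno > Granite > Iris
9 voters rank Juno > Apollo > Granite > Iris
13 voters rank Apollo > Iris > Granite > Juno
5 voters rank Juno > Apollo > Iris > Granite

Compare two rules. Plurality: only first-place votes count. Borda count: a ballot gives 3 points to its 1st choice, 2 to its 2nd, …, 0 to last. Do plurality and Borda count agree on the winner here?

Yes

Plurality first-place counts: Juno 14, Iris 0, Granite 1, Apollo 31 → Apollo.
Borda totals: Juno 60, Iris 41, Granite 53, Apollo 122 → Apollo.
The two rules agree on Apollo.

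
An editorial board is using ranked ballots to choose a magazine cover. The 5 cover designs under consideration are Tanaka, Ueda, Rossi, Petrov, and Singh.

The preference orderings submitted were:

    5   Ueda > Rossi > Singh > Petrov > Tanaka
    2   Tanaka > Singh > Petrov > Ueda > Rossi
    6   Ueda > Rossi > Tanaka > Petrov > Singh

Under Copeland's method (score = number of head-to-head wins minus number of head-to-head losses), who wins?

Pairwise results:
  Tanaka vs Ueda: Ueda wins 11–2.
  Tanaka vs Rossi: Rossi wins 11–2.
  Tanaka vs Petrov: Tanaka wins 8–5.
  Tanaka vs Singh: Tanaka wins 8–5.
  Ueda vs Rossi: Ueda wins 13–0.
  Ueda vs Petrov: Ueda wins 11–2.
  Ueda vs Singh: Ueda wins 11–2.
  Rossi vs Petrov: Rossi wins 11–2.
  Rossi vs Singh: Rossi wins 11–2.
  Petrov vs Singh: Singh wins 7–6.
Copeland scores (wins − losses):
  Tanaka: 2 − 2 = 0
  Ueda: 4 − 0 = 4
  Rossi: 3 − 1 = 2
  Petrov: 0 − 4 = -4
  Singh: 1 − 3 = -2
Ueda has the best Copeland score.

Ueda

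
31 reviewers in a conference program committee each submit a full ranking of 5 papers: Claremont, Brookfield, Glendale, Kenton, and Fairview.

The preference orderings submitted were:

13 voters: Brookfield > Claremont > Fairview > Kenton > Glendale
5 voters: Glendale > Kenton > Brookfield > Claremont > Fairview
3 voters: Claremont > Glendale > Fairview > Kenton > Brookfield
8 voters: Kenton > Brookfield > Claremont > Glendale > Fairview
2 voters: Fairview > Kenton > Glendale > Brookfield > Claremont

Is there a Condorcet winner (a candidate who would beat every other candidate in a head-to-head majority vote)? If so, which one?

Head-to-head results (31 voters total):
Claremont vs Brookfield: Brookfield wins 28–3.
Claremont vs Glendale: Claremont wins 24–7.
Claremont vs Kenton: Claremont wins 16–15.
Claremont vs Fairview: Claremont wins 29–2.
Brookfield vs Glendale: Brookfield wins 21–10.
Brookfield vs Kenton: Kenton wins 18–13.
Brookfield vs Fairview: Brookfield wins 26–5.
Glendale vs Kenton: Kenton wins 23–8.
Glendale vs Fairview: Glendale wins 16–15.
Kenton vs Fairview: Fairview wins 18–13.
No candidate beats all others: Claremont beats Kenton beats Brookfield beats Claremont, a majority cycle.

There is no Condorcet winner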